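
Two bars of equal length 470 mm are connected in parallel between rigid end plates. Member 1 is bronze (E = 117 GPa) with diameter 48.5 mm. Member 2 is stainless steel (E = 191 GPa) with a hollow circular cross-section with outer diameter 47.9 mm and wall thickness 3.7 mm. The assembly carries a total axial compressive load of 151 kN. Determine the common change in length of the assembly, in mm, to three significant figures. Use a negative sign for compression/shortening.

-0.226 mm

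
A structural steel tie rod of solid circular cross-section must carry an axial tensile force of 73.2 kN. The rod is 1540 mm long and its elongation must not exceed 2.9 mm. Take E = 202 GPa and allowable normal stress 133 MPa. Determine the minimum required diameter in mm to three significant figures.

26.5 mm

Required area A ≥ P/σ_allow = 73200/133 = 550.4 mm².
For a solid circular section, d ≥ √(4A/π) = 26.47 mm.
Elongation limit: A ≥ PL/(Eδ_allow) = 73200·1540/(202000·2.9) = 192.4 mm² ⇒ d ≥ 15.65 mm.
The stress limit governs.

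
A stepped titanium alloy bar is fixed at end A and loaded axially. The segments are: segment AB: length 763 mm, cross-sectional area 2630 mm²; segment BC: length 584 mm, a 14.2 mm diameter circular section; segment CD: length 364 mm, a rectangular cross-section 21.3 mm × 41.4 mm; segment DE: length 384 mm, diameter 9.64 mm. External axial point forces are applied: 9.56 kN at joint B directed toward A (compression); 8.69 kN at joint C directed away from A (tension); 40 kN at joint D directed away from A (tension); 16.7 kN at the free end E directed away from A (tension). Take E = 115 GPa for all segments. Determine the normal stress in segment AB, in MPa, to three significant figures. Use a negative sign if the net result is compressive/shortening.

21.2 MPa

Internal axial forces (sectioning from the free end, tension +): N_DE = 16.7 kN, N_CD = 56.7 kN, N_BC = 65.39 kN, N_AB = 55.83 kN.
σ_AB = N_AB/A_AB = 55830/2630 = 21.23 MPa.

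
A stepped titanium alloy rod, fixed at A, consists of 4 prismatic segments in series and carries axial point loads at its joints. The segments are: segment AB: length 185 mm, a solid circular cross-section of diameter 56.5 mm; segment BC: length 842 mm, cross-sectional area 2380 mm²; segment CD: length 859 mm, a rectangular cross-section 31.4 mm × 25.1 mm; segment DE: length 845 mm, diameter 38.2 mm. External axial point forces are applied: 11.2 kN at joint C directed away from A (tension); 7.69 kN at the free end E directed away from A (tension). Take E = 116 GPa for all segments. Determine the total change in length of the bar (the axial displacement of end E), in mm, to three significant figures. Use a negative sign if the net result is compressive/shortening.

Internal axial forces (sectioning from the free end, tension +): N_DE = 7.69 kN, N_CD = 7.69 kN, N_BC = 18.89 kN, N_AB = 18.89 kN.
A_AB = 2507 mm².
A_CD = 788.1 mm².
A_DE = 1146 mm².
δ_AB = 18890·185/(2507·116000) = 0.01202 mm
δ_BC = 18890·842/(2380·116000) = 0.05761 mm
δ_CD = 7690·859/(788.1·116000) = 0.07225 mm
δ_DE = 7690·845/(1146·116000) = 0.04888 mm
δ = Σδ_i = 0.1908 mm.

0.191 mm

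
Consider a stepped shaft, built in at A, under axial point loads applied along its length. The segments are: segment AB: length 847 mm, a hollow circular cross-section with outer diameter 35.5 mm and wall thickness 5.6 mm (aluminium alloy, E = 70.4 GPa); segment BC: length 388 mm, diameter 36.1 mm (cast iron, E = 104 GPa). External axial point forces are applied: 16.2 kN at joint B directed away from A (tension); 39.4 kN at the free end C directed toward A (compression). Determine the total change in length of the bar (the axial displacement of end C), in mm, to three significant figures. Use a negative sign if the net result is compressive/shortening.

Internal axial forces (sectioning from the free end, tension +): N_BC = -39.4 kN, N_AB = -23.2 kN.
A_AB = 526 mm².
A_BC = 1024 mm².
δ_AB = -23200·847/(526·70400) = -0.5306 mm
δ_BC = -39400·388/(1024·104000) = -0.1436 mm
δ = Σδ_i = -0.6742 mm.

-0.674 mm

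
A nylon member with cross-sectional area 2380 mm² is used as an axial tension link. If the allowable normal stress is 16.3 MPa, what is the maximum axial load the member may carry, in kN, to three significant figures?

38.8 kN

P_max = σ_allow · A = 16.3 · 2380 = 38790 N = 38.79 kN.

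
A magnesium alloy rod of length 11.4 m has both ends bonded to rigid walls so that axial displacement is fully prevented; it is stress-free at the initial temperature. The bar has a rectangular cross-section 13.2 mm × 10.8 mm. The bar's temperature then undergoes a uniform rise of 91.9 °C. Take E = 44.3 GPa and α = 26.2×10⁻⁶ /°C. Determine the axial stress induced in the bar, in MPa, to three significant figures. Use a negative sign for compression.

-107 MPa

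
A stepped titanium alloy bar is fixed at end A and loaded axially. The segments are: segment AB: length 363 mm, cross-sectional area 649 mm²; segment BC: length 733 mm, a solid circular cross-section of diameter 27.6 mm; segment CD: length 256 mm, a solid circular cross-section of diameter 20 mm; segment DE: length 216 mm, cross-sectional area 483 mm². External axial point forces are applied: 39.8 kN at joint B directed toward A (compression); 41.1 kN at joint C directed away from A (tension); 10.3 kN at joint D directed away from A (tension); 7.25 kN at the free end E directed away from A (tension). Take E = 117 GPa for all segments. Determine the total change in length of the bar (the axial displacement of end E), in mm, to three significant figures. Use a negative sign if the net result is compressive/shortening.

0.854 mm

Internal axial forces (sectioning from the free end, tension +): N_DE = 7.25 kN, N_CD = 17.55 kN, N_BC = 58.65 kN, N_AB = 18.85 kN.
A_BC = 598.3 mm².
A_CD = 314.2 mm².
δ_AB = 18850·363/(649·117000) = 0.09011 mm
δ_BC = 58650·733/(598.3·117000) = 0.6142 mm
δ_CD = 17550·256/(314.2·117000) = 0.1222 mm
δ_DE = 7250·216/(483·117000) = 0.02771 mm
δ = Σδ_i = 0.8542 mm.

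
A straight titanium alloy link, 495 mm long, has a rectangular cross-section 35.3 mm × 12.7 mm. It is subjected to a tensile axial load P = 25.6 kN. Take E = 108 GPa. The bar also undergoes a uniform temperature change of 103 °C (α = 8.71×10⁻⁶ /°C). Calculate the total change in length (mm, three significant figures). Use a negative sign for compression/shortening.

0.706 mm

A = 448.3 mm².
δ_mech = NL/(AE) = 25600·495/(448.3·108000) = 0.2617 mm.
δ_thermal = αLΔT = 8.71e-6·495·103 = 0.4441 mm.
δ = δ_mech + δ_thermal = 0.7058 mm.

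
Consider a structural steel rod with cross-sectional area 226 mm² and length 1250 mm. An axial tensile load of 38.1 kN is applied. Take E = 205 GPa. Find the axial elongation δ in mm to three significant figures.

1.03 mm

δ_mech = NL/(AE) = 38100·1250/(226·205000) = 1.028 mm.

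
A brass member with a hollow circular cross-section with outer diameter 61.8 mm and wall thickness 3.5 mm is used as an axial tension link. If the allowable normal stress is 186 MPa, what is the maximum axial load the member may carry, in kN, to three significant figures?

119 kN

A = 641 mm².
P_max = σ_allow · A = 186 · 641 = 119200 N = 119.2 kN.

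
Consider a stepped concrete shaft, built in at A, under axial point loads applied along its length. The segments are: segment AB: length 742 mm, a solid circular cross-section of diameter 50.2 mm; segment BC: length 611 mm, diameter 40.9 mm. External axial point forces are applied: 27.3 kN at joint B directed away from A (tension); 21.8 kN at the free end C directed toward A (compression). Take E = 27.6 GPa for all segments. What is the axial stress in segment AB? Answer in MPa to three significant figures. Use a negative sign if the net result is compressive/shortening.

2.78 MPa

Internal axial forces (sectioning from the free end, tension +): N_BC = -21.8 kN, N_AB = 5.5 kN.
A_AB = 1979 mm².
σ_AB = N_AB/A_AB = 5500/1979 = 2.779 MPa.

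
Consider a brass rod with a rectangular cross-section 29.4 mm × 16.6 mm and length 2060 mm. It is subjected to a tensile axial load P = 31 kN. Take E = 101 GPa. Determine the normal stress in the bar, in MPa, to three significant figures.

63.5 MPa

A = 488 mm².
σ = N/A = 31000/488 = 63.52 MPa.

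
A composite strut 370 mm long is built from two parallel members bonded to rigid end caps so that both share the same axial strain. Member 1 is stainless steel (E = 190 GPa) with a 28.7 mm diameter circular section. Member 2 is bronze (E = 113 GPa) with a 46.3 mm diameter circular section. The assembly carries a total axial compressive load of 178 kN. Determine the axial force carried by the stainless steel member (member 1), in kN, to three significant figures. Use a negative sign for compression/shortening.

A_1 = 646.9 mm².
A_2 = 1684 mm².
Equal strain + equilibrium ⇒ each member carries load in proportion to AE: A₁E₁ = 122900000 N, A₂E₂ = 190300000 N, ΣAE = 313200000 N.
F₁ = P·A₁E₁/ΣAE = -178000·122900000/313200000 = -69860 N.

-69.9 kN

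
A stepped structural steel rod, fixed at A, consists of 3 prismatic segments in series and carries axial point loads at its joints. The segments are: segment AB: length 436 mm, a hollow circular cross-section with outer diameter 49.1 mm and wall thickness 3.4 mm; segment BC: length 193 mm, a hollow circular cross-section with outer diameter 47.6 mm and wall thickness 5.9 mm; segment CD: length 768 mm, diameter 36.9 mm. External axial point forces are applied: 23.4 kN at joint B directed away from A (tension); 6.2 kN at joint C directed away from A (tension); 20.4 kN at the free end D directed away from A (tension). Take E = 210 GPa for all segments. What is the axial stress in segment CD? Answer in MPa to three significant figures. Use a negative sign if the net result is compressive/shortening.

19.1 MPa

Internal axial forces (sectioning from the free end, tension +): N_CD = 20.4 kN, N_BC = 26.6 kN, N_AB = 50 kN.
A_CD = 1069 mm².
σ_CD = N_CD/A_CD = 20400/1069 = 19.08 MPa.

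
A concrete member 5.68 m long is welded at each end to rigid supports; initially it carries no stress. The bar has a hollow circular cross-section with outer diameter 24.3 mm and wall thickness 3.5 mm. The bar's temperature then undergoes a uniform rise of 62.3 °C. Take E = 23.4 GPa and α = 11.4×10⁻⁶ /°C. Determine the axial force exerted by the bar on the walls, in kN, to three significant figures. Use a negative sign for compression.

-3.80 kN

Free thermal expansion αLΔT = 11.4e-6 · 5680 · 62.3 = 4.034 mm.
The walls impose strain ε = −(4.034)/5680 = -7.1022e-04; σ = Eε = 23400 · -7.1022e-04 = -16.62 MPa.
Wall reaction R = σ·A = -16.62·228.7 = -3801 N = -3.801 kN.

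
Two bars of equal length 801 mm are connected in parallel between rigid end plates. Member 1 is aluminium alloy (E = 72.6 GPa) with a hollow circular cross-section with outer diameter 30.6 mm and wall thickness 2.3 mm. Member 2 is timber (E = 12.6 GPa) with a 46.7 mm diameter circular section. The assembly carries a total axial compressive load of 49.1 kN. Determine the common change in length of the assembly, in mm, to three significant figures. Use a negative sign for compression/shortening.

A_1 = 204.5 mm².
A_2 = 1713 mm².
Equal strain + equilibrium ⇒ each member carries load in proportion to AE: A₁E₁ = 14850000 N, A₂E₂ = 21580000 N, ΣAE = 36430000 N.
δ = PL/ΣAE = -49100·801/36430000 = -1.08 mm.

-1.08 mm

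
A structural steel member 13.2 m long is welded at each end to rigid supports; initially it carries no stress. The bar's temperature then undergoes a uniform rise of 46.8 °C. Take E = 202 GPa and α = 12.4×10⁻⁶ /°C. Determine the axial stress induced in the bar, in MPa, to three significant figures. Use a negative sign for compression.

-117 MPa

Free thermal expansion αLΔT = 12.4e-6 · 13200 · 46.8 = 7.66 mm.
The walls impose strain ε = −(7.66)/13200 = -5.8032e-04; σ = Eε = 202000 · -5.8032e-04 = -117.2 MPa.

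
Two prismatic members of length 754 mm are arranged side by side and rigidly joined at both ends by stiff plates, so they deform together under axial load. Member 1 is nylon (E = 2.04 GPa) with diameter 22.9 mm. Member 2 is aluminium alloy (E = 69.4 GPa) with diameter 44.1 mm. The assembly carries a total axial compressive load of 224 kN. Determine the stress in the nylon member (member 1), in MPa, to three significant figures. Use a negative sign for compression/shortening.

-4.28 MPa

A_1 = 411.9 mm².
A_2 = 1527 mm².
Equal strain + equilibrium ⇒ each member carries load in proportion to AE: A₁E₁ = 840200 N, A₂E₂ = 106000000 N, ΣAE = 106800000 N.
σ₁ = P·E₁/ΣAE = -224000·2040/106800000 = -4.277 MPa.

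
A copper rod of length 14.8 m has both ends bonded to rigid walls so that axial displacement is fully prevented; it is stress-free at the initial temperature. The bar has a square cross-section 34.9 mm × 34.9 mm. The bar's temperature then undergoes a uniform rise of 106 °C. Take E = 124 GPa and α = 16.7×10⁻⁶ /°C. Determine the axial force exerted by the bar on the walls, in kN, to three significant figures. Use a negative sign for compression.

Free thermal expansion αLΔT = 16.7e-6 · 14800 · 106 = 26.2 mm.
The walls impose strain ε = −(26.2)/14800 = -1.7702e-03; σ = Eε = 124000 · -1.7702e-03 = -219.5 MPa.
Wall reaction R = σ·A = -219.5·1218 = -267400 N = -267.4 kN.

-267 kN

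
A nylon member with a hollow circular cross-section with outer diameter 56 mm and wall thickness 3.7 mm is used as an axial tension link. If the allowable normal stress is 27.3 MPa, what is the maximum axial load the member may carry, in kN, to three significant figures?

16.6 kN

A = 607.9 mm².
P_max = σ_allow · A = 27.3 · 607.9 = 16600 N = 16.6 kN.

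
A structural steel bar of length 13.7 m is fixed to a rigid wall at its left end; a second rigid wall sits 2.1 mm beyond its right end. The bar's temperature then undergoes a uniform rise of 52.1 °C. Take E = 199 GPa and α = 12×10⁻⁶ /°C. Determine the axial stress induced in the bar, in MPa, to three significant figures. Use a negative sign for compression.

Free thermal expansion αLΔT = 12e-6 · 13700 · 52.1 = 8.565 mm.
The walls engage after the gap closes; constrained expansion = 8.565 − 2.1 = 6.465 mm.
The walls impose strain ε = −(6.465)/13700 = -4.7192e-04; σ = Eε = 199000 · -4.7192e-04 = -93.91 MPa.

-93.9 MPa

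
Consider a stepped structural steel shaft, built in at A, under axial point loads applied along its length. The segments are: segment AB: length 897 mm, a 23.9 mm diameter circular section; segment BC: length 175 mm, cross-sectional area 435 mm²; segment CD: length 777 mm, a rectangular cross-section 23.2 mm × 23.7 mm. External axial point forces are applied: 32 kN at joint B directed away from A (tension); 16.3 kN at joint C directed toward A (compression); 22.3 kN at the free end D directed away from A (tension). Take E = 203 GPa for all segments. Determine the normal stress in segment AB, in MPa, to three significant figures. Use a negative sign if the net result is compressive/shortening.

84.7 MPa

Internal axial forces (sectioning from the free end, tension +): N_CD = 22.3 kN, N_BC = 6 kN, N_AB = 38 kN.
A_AB = 448.6 mm².
σ_AB = N_AB/A_AB = 38000/448.6 = 84.7 MPa.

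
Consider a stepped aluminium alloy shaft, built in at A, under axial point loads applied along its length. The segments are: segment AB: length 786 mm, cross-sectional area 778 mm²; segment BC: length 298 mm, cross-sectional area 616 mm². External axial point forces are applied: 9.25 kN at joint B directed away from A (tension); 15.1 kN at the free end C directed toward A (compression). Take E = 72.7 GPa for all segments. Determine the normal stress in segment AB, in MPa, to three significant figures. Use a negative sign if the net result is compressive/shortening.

Internal axial forces (sectioning from the free end, tension +): N_BC = -15.1 kN, N_AB = -5.85 kN.
σ_AB = N_AB/A_AB = -5850/778 = -7.519 MPa.

-7.52 MPa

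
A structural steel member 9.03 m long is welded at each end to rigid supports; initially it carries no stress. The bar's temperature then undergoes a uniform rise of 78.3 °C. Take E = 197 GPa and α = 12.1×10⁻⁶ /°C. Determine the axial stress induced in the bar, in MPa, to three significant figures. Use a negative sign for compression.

Free thermal expansion αLΔT = 12.1e-6 · 9030 · 78.3 = 8.555 mm.
The walls impose strain ε = −(8.555)/9030 = -9.4743e-04; σ = Eε = 197000 · -9.4743e-04 = -186.6 MPa.

-187 MPa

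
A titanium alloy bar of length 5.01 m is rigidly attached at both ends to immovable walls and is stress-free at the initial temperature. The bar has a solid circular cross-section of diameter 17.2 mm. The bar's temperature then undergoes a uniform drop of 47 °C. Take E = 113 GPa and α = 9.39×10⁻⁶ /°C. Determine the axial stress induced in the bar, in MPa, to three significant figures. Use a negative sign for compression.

Free thermal expansion αLΔT = 9.39e-6 · 5010 · -47 = -2.211 mm.
The walls impose strain ε = −(-2.211)/5010 = 4.4133e-04; σ = Eε = 113000 · 4.4133e-04 = 49.87 MPa.

49.9 MPa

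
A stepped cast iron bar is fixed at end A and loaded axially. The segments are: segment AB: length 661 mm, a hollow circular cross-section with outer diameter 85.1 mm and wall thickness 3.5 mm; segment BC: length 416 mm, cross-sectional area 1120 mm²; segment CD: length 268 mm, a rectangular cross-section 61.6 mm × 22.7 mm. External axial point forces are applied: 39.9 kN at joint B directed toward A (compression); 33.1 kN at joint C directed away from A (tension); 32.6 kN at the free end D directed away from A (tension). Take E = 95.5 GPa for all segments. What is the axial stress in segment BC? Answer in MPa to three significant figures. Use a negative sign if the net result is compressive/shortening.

58.7 MPa

Internal axial forces (sectioning from the free end, tension +): N_CD = 32.6 kN, N_BC = 65.7 kN, N_AB = 25.8 kN.
σ_BC = N_BC/A_BC = 65700/1120 = 58.66 MPa.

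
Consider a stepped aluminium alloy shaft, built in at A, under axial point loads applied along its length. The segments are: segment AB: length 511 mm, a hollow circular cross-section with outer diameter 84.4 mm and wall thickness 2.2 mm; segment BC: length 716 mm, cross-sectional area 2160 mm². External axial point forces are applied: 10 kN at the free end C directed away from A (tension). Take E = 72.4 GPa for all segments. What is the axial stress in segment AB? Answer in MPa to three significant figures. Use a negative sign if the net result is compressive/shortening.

Internal axial forces (sectioning from the free end, tension +): N_BC = 10 kN, N_AB = 10 kN.
A_AB = 568.1 mm².
σ_AB = N_AB/A_AB = 10000/568.1 = 17.6 MPa.

17.6 MPa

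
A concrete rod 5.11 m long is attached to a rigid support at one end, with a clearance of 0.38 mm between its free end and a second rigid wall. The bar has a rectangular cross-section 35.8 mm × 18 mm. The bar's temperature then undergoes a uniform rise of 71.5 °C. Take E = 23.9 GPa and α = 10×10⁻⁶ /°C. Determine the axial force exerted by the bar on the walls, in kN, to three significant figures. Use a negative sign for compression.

Free thermal expansion αLΔT = 10e-6 · 5110 · 71.5 = 3.654 mm.
The walls engage after the gap closes; constrained expansion = 3.654 − 0.38 = 3.274 mm.
The walls impose strain ε = −(3.274)/5110 = -6.4064e-04; σ = Eε = 23900 · -6.4064e-04 = -15.31 MPa.
Wall reaction R = σ·A = -15.31·644.4 = -9867 N = -9.867 kN.

-9.87 kN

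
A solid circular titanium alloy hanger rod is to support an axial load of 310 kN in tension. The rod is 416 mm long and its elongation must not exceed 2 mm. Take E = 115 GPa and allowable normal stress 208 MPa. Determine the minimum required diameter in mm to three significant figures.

Required area A ≥ P/σ_allow = 310000/208 = 1490 mm².
For a solid circular section, d ≥ √(4A/π) = 43.56 mm.
Elongation limit: A ≥ PL/(Eδ_allow) = 310000·416/(115000·2) = 560.7 mm² ⇒ d ≥ 26.72 mm.
The stress limit governs.

43.6 mm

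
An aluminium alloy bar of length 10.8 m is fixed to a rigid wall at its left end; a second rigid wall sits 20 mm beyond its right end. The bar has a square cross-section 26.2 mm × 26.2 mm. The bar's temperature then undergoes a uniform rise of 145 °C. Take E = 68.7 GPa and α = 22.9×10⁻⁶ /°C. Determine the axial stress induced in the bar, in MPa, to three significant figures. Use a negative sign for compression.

-101 MPa

Free thermal expansion αLΔT = 22.9e-6 · 10800 · 145 = 35.86 mm.
The walls engage after the gap closes; constrained expansion = 35.86 − 20 = 15.86 mm.
The walls impose strain ε = −(15.86)/10800 = -1.4686e-03; σ = Eε = 68700 · -1.4686e-03 = -100.9 MPa.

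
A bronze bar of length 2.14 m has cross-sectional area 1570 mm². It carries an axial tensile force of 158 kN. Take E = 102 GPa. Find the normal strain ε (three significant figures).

9.87e-04

σ = N/A = 100.6 MPa; ε = σ/E = 100.6/102000 = 9.866e-04.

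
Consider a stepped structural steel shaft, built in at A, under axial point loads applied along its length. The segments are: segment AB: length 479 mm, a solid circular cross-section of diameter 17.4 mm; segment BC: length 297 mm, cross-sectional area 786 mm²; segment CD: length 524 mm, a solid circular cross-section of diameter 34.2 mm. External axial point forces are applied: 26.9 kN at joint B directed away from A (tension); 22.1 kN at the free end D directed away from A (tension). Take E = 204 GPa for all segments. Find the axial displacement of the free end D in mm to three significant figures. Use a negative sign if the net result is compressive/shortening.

0.587 mm

Internal axial forces (sectioning from the free end, tension +): N_CD = 22.1 kN, N_BC = 22.1 kN, N_AB = 49 kN.
A_AB = 237.8 mm².
A_CD = 918.6 mm².
δ_AB = 49000·479/(237.8·204000) = 0.4839 mm
δ_BC = 22100·297/(786·204000) = 0.04094 mm
δ_CD = 22100·524/(918.6·204000) = 0.06179 mm
δ = Σδ_i = 0.5866 mm.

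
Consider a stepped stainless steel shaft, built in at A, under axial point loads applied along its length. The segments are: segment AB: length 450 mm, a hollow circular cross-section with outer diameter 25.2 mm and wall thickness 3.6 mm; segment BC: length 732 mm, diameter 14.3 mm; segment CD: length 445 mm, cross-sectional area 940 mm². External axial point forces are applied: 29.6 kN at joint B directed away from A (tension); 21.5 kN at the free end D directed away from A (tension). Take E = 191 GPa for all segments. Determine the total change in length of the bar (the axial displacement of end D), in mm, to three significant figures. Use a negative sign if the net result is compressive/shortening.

1.06 mm

Internal axial forces (sectioning from the free end, tension +): N_CD = 21.5 kN, N_BC = 21.5 kN, N_AB = 51.1 kN.
A_AB = 244.3 mm².
A_BC = 160.6 mm².
δ_AB = 51100·450/(244.3·191000) = 0.4928 mm
δ_BC = 21500·732/(160.6·191000) = 0.513 mm
δ_CD = 21500·445/(940·191000) = 0.05329 mm
δ = Σδ_i = 1.059 mm.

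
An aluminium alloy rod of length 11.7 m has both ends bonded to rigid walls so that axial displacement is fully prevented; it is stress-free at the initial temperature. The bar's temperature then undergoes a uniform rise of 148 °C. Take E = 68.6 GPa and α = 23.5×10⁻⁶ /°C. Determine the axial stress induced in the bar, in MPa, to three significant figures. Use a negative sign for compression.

Free thermal expansion αLΔT = 23.5e-6 · 11700 · 148 = 40.69 mm.
The walls impose strain ε = −(40.69)/11700 = -3.4780e-03; σ = Eε = 68600 · -3.4780e-03 = -238.6 MPa.

-239 MPa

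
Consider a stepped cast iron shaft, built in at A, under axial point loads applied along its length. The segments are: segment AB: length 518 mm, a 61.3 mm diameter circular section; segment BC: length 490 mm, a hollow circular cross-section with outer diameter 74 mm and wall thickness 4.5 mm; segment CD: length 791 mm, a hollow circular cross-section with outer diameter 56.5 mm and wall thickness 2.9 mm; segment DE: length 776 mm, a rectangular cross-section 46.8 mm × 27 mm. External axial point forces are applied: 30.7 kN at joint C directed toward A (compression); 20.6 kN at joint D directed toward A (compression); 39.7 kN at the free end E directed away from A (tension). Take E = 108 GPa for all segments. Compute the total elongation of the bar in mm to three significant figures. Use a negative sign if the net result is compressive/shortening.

Internal axial forces (sectioning from the free end, tension +): N_DE = 39.7 kN, N_CD = 19.1 kN, N_BC = -11.6 kN, N_AB = -11.6 kN.
A_AB = 2951 mm².
A_BC = 982.5 mm².
A_CD = 488.3 mm².
A_DE = 1264 mm².
δ_AB = -11600·518/(2951·108000) = -0.01885 mm
δ_BC = -11600·490/(982.5·108000) = -0.05357 mm
δ_CD = 19100·791/(488.3·108000) = 0.2865 mm
δ_DE = 39700·776/(1264·108000) = 0.2257 mm
δ = Σδ_i = 0.4398 mm.

0.440 mm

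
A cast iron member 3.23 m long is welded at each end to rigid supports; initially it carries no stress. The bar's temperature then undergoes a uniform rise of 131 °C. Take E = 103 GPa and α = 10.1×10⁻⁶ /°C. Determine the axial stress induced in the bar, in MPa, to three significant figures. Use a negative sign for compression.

-136 MPa

Free thermal expansion αLΔT = 10.1e-6 · 3230 · 131 = 4.274 mm.
The walls impose strain ε = −(4.274)/3230 = -1.3231e-03; σ = Eε = 103000 · -1.3231e-03 = -136.3 MPa.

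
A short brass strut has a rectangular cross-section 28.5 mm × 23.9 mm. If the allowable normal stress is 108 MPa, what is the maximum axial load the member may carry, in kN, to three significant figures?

73.6 kN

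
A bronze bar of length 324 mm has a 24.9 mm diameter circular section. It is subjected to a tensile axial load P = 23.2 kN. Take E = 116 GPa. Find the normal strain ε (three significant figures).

A = 487 mm².
σ = N/A = 47.64 MPa; ε = σ/E = 47.64/116000 = 4.107e-04.

4.11e-04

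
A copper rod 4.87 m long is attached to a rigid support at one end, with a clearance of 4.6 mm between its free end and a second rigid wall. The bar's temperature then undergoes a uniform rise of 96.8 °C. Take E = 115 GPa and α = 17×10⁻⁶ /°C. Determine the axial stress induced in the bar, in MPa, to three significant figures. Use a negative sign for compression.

-80.6 MPa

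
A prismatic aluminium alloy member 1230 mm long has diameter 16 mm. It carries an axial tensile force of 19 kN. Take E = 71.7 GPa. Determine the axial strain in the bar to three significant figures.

0.00132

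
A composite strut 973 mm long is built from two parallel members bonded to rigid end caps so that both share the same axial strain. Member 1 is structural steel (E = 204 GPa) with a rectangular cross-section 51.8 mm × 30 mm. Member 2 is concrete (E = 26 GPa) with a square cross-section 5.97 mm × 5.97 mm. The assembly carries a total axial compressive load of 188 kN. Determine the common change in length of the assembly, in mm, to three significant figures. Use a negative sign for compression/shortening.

A_1 = 1554 mm².
A_2 = 35.64 mm².
Equal strain + equilibrium ⇒ each member carries load in proportion to AE: A₁E₁ = 317000000 N, A₂E₂ = 926700 N, ΣAE = 317900000 N.
δ = PL/ΣAE = -188000·973/317900000 = -0.5753 mm.

-0.575 mm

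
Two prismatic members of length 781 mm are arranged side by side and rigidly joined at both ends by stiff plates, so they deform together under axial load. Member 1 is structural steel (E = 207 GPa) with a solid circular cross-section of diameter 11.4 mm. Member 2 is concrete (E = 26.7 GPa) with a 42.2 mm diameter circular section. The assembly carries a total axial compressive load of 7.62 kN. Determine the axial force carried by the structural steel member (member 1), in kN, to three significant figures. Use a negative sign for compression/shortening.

A_1 = 102.1 mm².
A_2 = 1399 mm².
Equal strain + equilibrium ⇒ each member carries load in proportion to AE: A₁E₁ = 21130000 N, A₂E₂ = 37340000 N, ΣAE = 58470000 N.
F₁ = P·A₁E₁/ΣAE = -7620·21130000/58470000 = -2753 N.

-2.75 kN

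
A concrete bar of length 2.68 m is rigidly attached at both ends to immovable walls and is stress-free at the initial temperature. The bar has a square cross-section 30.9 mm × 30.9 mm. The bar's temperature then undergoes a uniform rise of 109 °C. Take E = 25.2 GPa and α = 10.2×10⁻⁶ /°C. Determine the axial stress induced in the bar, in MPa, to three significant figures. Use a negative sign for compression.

Free thermal expansion αLΔT = 10.2e-6 · 2680 · 109 = 2.98 mm.
The walls impose strain ε = −(2.98)/2680 = -1.1118e-03; σ = Eε = 25200 · -1.1118e-03 = -28.02 MPa.

-28.0 MPa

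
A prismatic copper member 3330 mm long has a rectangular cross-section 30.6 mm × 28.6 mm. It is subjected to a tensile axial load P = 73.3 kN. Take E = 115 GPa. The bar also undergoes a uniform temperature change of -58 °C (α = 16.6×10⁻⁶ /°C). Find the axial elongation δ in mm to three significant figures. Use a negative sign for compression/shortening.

A = 875.2 mm².
δ_mech = NL/(AE) = 73300·3330/(875.2·115000) = 2.425 mm.
δ_thermal = αLΔT = 16.6e-6·3330·-58 = -3.206 mm.
δ = δ_mech + δ_thermal = -0.7808 mm.

-0.781 mm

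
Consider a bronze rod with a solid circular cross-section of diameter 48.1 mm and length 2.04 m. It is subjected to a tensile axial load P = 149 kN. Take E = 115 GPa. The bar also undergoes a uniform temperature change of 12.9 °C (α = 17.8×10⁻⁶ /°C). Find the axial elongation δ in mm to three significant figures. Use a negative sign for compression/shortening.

A = 1817 mm².
δ_mech = NL/(AE) = 149000·2040/(1817·115000) = 1.455 mm.
δ_thermal = αLΔT = 17.8e-6·2040·12.9 = 0.4684 mm.
δ = δ_mech + δ_thermal = 1.923 mm.

1.92 mm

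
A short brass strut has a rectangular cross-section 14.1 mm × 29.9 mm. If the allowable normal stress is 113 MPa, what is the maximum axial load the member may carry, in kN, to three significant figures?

47.6 kN

A = 421.6 mm².
P_max = σ_allow · A = 113 · 421.6 = 47640 N = 47.64 kN.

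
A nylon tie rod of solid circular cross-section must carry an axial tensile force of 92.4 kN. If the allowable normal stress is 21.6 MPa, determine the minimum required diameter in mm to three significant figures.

Required area A ≥ P/σ_allow = 92400/21.6 = 4278 mm².
For a solid circular section, d ≥ √(4A/π) = 73.8 mm.

73.8 mm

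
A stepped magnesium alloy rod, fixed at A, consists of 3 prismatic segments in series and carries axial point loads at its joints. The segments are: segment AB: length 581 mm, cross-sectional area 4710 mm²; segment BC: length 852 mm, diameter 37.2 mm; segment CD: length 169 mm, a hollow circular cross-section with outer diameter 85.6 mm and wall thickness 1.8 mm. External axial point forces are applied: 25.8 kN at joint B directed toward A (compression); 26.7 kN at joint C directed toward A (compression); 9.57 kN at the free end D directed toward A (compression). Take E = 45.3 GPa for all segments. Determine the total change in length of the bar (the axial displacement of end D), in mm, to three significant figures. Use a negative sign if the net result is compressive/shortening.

-0.872 mm

Internal axial forces (sectioning from the free end, tension +): N_CD = -9.57 kN, N_BC = -36.27 kN, N_AB = -62.07 kN.
A_BC = 1087 mm².
A_CD = 473.9 mm².
δ_AB = -62070·581/(4710·45300) = -0.169 mm
δ_BC = -36270·852/(1087·45300) = -0.6276 mm
δ_CD = -9570·169/(473.9·45300) = -0.07534 mm
δ = Σδ_i = -0.872 mm.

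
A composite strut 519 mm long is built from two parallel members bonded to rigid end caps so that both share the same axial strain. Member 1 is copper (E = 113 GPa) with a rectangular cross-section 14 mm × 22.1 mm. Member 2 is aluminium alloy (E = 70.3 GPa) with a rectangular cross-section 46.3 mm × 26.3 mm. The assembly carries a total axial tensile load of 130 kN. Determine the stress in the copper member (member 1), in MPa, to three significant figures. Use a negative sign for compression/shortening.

122 MPa

A_1 = 309.4 mm².
A_2 = 1218 mm².
Equal strain + equilibrium ⇒ each member carries load in proportion to AE: A₁E₁ = 34960000 N, A₂E₂ = 85600000 N, ΣAE = 120600000 N.
σ₁ = P·E₁/ΣAE = 130000·113000/120600000 = 121.8 MPa.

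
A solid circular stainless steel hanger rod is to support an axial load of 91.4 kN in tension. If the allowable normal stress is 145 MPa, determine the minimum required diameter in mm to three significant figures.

Required area A ≥ P/σ_allow = 91400/145 = 630.3 mm².
For a solid circular section, d ≥ √(4A/π) = 28.33 mm.

28.3 mm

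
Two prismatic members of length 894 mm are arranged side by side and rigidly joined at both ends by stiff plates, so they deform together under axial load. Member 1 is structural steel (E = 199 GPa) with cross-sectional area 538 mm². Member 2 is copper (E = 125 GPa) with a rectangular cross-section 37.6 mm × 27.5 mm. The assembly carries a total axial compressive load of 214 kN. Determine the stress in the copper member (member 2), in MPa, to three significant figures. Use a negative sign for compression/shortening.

A_2 = 1034 mm².
Equal strain + equilibrium ⇒ each member carries load in proportion to AE: A₁E₁ = 107100000 N, A₂E₂ = 129200000 N, ΣAE = 236300000 N.
σ₂ = P·E₂/ΣAE = -214000·125000/236300000 = -113.2 MPa.

-113 MPa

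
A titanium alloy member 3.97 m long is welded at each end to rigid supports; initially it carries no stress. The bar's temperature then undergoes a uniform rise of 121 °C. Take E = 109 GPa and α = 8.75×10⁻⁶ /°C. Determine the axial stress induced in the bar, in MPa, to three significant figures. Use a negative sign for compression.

-115 MPa

Free thermal expansion αLΔT = 8.75e-6 · 3970 · 121 = 4.203 mm.
The walls impose strain ε = −(4.203)/3970 = -1.0588e-03; σ = Eε = 109000 · -1.0588e-03 = -115.4 MPa.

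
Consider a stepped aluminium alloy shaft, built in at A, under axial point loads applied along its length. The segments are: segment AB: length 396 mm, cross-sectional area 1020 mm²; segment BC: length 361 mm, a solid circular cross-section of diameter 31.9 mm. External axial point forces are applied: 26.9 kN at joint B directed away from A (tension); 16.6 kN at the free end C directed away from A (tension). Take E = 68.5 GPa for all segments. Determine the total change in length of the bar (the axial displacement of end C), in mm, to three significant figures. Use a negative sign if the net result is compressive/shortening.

Internal axial forces (sectioning from the free end, tension +): N_BC = 16.6 kN, N_AB = 43.5 kN.
A_BC = 799.2 mm².
δ_AB = 43500·396/(1020·68500) = 0.2465 mm
δ_BC = 16600·361/(799.2·68500) = 0.1095 mm
δ = Σδ_i = 0.356 mm.

0.356 mm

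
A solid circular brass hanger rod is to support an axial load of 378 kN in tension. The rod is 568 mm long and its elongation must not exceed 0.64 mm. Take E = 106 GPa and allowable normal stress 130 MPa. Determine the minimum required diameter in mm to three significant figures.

Required area A ≥ P/σ_allow = 378000/130 = 2908 mm².
For a solid circular section, d ≥ √(4A/π) = 60.85 mm.
Elongation limit: A ≥ PL/(Eδ_allow) = 378000·568/(106000·0.64) = 3165 mm² ⇒ d ≥ 63.48 mm.
The elongation limit governs.

63.5 mm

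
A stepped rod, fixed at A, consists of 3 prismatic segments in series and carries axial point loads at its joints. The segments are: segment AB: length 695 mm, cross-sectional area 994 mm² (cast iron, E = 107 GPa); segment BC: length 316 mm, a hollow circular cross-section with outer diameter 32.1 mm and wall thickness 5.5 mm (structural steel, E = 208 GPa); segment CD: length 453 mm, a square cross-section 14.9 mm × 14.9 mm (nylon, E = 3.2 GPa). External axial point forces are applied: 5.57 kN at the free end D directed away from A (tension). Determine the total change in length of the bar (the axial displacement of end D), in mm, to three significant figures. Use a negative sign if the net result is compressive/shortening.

Internal axial forces (sectioning from the free end, tension +): N_CD = 5.57 kN, N_BC = 5.57 kN, N_AB = 5.57 kN.
A_BC = 459.6 mm².
A_CD = 222 mm².
δ_AB = 5570·695/(994·107000) = 0.0364 mm
δ_BC = 5570·316/(459.6·208000) = 0.01841 mm
δ_CD = 5570·453/(222·3200) = 3.552 mm
δ = Σδ_i = 3.606 mm.

3.61 mm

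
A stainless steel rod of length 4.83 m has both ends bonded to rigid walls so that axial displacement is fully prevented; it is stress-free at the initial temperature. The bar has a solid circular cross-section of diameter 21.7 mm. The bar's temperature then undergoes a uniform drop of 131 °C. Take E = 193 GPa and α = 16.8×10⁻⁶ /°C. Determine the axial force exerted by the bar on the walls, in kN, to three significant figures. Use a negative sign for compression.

157 kN

Free thermal expansion αLΔT = 16.8e-6 · 4830 · -131 = -10.63 mm.
The walls impose strain ε = −(-10.63)/4830 = 2.2008e-03; σ = Eε = 193000 · 2.2008e-03 = 424.8 MPa.
Wall reaction R = σ·A = 424.8·369.8 = 157100 N = 157.1 kN.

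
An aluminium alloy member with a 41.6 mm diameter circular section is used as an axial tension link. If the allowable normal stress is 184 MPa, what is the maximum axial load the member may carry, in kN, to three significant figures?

A = 1359 mm².
P_max = σ_allow · A = 184 · 1359 = 250100 N = 250.1 kN.

250 kN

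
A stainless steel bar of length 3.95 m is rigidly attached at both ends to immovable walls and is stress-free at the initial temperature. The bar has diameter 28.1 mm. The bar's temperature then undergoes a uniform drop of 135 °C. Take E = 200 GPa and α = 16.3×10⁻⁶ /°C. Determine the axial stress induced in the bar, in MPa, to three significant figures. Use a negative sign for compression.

440 MPa

Free thermal expansion αLΔT = 16.3e-6 · 3950 · -135 = -8.692 mm.
The walls impose strain ε = −(-8.692)/3950 = 2.2005e-03; σ = Eε = 200000 · 2.2005e-03 = 440.1 MPa.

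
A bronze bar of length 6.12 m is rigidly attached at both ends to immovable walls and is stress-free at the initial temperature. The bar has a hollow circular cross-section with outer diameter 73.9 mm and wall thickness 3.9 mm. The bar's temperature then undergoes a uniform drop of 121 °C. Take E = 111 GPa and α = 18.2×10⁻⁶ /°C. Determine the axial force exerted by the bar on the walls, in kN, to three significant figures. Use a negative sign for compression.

210 kN

Free thermal expansion αLΔT = 18.2e-6 · 6120 · -121 = -13.48 mm.
The walls impose strain ε = −(-13.48)/6120 = 2.2022e-03; σ = Eε = 111000 · 2.2022e-03 = 244.4 MPa.
Wall reaction R = σ·A = 244.4·857.7 = 209600 N = 209.6 kN.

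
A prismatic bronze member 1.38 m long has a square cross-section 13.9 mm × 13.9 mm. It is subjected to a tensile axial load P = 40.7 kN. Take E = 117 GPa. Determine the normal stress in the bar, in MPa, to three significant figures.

211 MPa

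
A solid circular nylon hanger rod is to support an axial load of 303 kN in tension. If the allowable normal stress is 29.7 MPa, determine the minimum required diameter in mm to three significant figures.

Required area A ≥ P/σ_allow = 303000/29.7 = 10200 mm².
For a solid circular section, d ≥ √(4A/π) = 114 mm.

114 mm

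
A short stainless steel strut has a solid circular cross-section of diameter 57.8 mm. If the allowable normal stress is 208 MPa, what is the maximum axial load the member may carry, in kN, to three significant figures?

546 kN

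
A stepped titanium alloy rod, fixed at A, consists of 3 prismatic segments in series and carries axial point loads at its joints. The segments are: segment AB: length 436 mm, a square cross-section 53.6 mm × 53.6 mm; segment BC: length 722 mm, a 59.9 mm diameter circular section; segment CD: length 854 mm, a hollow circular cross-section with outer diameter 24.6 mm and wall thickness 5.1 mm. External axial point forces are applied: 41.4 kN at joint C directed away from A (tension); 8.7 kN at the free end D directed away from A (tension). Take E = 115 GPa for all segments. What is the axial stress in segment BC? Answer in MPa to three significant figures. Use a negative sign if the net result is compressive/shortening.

Internal axial forces (sectioning from the free end, tension +): N_CD = 8.7 kN, N_BC = 50.1 kN, N_AB = 50.1 kN.
A_BC = 2818 mm².
σ_BC = N_BC/A_BC = 50100/2818 = 17.78 MPa.

17.8 MPa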